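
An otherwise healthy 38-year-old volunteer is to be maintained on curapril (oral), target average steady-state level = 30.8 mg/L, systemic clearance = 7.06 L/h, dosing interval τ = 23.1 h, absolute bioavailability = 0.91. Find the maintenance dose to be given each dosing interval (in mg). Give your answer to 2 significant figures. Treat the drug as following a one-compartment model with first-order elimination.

At steady state, F × (Dose/τ) = Css × CL.
Dose = Css × CL × τ / F = 30.8 × 7.060 × 23.1 / 0.91 = 5520 mg

5500 mg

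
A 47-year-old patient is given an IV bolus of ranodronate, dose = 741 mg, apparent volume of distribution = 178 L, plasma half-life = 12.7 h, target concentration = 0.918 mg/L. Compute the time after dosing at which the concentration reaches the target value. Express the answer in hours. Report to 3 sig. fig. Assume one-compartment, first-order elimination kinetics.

27.7 h

C₀ = Dose / Vd = 741.0 / 178 = 4.163 mg/L
k = ln2 / t½ = 0.693147 / 12.7 = 0.05458 h⁻¹
t = ln(C₀ / C) / k = ln(4.163 / 0.918) / 0.05458
  = ln(4.535) / 0.05458 = 1.512 / 0.05458 = 27.70 h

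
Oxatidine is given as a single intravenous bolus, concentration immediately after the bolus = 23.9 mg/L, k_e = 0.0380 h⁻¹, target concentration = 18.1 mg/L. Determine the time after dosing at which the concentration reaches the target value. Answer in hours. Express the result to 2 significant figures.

t = ln(C₀ / C) / k = ln(23.90 / 18.1) / 0.03800
  = ln(1.320) / 0.03800 = 0.2776 / 0.03800 = 7.305 h

7.3 h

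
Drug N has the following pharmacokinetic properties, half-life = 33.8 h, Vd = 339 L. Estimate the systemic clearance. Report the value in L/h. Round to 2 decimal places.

k = ln2 / t½ = 0.693147 / 33.8 = 0.02051 h⁻¹
CL = k × Vd = 0.02051 × 339 = 6.953 L/h

6.95 L/h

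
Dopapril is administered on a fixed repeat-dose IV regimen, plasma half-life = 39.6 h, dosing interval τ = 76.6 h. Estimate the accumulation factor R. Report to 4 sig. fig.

1.354

k = ln2 / t½ = 0.693147 / 39.6 = 0.01750 h⁻¹
e^(−kτ) = e^(−0.01750 × 76.6) = 0.2617
Accumulation ratio R = 1 / (1 − e^(−kτ)) = 1 / (1 − 0.2617) = 1.354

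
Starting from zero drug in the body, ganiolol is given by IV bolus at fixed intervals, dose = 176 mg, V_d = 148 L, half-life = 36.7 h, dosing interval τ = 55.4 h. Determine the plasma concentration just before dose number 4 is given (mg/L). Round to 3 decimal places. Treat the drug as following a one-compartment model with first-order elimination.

C₀ per dose = Dose / Vd = 176 / 148 = 1.189 mg/L
k = ln2 / t½ = 0.693147 / 36.7 = 0.01889 h⁻¹
Fraction remaining after one interval: r = e^(−kτ) = e^(−0.01889 × 55.4) = 0.3512
Before dose 4, 3 doses have been given (aged 1τ, 2τ, 3τ).
C_trough = C₀ × (r + r² + … + r^3) = C₀ × r(1−r^3)/(1−r)
        = 1.189 × 0.3512 × (1 − 0.04332) / (1 − 0.3512) = 0.6157 mg/L

0.616 mg/L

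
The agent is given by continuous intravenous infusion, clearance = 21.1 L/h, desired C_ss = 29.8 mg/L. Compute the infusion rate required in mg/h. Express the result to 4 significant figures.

628.8 mg/h

At steady state, infusion rate R₀ = Css × CL = 29.8 × 21.10 = 628.8 mg/h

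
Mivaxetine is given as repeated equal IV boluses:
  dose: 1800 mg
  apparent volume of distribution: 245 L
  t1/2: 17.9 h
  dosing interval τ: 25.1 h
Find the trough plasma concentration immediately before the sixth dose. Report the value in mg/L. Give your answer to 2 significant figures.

C₀ per dose = Dose / Vd = 1800 / 245 = 7.347 mg/L
k = ln2 / t½ = 0.693147 / 17.9 = 0.03872 h⁻¹
Fraction remaining after one interval: r = e^(−kτ) = e^(−0.03872 × 25.1) = 0.3784
Before dose 6, 5 doses have been given (aged 1τ, 2τ, 3τ, 4τ, 5τ).
C_trough = C₀ × (r + r² + … + r^5) = C₀ × r(1−r^5)/(1−r)
        = 7.347 × 0.3784 × (1 − 0.007758) / (1 − 0.3784) = 4.438 mg/L

4.4 mg/L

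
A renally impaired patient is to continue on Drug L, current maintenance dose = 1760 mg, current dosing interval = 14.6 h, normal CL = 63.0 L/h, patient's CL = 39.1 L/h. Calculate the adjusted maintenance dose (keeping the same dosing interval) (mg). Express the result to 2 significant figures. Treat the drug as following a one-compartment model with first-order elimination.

1100 mg

To keep the same average steady-state level, dosing rate must scale with clearance.
CL ratio = 39.1 / 63.0 = 0.6206
New dose (same interval) = 1760 × 0.6206 = 1092 mg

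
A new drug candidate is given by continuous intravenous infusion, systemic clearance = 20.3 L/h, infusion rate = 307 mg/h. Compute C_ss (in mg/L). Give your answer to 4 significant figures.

At steady state Css = R₀ / CL = 307 / 20.30 = 15.12 mg/L

15.12 mg/L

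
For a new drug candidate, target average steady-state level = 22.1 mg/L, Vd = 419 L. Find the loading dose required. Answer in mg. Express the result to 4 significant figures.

LD = Css × Vd = 22.1 × 419 = 9260 mg

9260 mg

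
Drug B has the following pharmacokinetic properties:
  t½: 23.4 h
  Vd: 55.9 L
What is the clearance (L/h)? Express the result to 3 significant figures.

1.66 L/h

k = ln2 / t½ = 0.693147 / 23.4 = 0.02962 h⁻¹
CL = k × Vd = 0.02962 × 55.9 = 1.656 L/h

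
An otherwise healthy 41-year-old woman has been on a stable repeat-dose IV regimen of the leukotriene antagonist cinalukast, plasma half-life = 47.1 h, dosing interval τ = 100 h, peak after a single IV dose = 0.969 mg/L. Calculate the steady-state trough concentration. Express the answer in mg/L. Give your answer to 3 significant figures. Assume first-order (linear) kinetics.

k = ln2 / t½ = 0.693147 / 47.1 = 0.01472 h⁻¹
e^(−kτ) = e^(−0.01472 × 100) = 0.2295
Accumulation ratio R = 1 / (1 − e^(−kτ)) = 1 / (1 − 0.2295) = 1.298
Steady-state trough = C₀ × R × e^(−kτ) = 0.969 × 1.298 × 0.2295 = 0.2887 mg/L

0.289 mg/L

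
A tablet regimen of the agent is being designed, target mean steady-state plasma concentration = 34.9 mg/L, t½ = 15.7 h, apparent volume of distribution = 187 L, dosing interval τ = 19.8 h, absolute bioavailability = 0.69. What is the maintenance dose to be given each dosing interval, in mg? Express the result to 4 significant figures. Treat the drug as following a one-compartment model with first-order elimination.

k = ln2 / t½ = 0.693147 / 15.7 = 0.04415 h⁻¹
CL = k × Vd = 0.04415 × 187 = 8.256 L/h
At steady state, F × (Dose/τ) = Css × CL.
Dose = Css × CL × τ / F = 34.9 × 8.256 × 19.8 / 0.69 = 8268 mg

8268 mg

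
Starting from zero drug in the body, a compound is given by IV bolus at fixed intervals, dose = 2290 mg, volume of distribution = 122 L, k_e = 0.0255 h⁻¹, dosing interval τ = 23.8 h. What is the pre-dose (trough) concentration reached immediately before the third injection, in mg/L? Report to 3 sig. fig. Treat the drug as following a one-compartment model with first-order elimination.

C₀ per dose = Dose / Vd = 2290 / 122 = 18.77 mg/L
Fraction remaining after one interval: r = e^(−kτ) = e^(−0.02550 × 23.8) = 0.5450
Before dose 3, 2 doses have been given (aged 1τ, 2τ).
C_trough = C₀ × (r + r²) = 18.77 × (0.5450 + 0.2970) = 15.80 mg/L

15.8 mg/L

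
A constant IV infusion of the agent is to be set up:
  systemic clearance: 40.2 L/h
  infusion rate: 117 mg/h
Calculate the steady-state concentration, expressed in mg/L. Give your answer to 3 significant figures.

2.91 mg/L

At steady state Css = R₀ / CL = 117 / 40.20 = 2.910 mg/L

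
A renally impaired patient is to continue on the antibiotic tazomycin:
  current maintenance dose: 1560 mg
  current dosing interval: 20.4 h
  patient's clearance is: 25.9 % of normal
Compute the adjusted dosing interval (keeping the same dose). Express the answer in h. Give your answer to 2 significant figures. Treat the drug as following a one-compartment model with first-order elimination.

To keep the same average steady-state level, dosing rate must scale with clearance.
CL ratio = 25.9 / 100 = 0.2590
New interval (same dose) = 20.4 / 0.2590 = 78.76 h

79 h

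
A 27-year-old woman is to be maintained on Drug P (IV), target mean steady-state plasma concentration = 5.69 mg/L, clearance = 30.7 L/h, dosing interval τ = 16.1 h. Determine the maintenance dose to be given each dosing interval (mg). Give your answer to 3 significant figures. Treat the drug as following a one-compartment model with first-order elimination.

2810 mg

At steady state, Dose/τ = Css × CL.
Dose = Css × CL × τ = 5.69 × 30.70 × 16.1 = 2812 mg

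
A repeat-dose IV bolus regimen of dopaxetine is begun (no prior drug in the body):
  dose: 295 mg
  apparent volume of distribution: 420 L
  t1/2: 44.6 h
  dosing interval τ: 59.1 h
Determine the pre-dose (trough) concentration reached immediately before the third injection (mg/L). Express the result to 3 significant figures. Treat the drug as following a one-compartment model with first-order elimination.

0.392 mg/L

C₀ per dose = Dose / Vd = 295 / 420 = 0.7024 mg/L
k = ln2 / t½ = 0.693147 / 44.6 = 0.01554 h⁻¹
Fraction remaining after one interval: r = e^(−kτ) = e^(−0.01554 × 59.1) = 0.3992
Before dose 3, 2 doses have been given (aged 1τ, 2τ).
C_trough = C₀ × (r + r²) = 0.7024 × (0.3992 + 0.1594) = 0.3924 mg/L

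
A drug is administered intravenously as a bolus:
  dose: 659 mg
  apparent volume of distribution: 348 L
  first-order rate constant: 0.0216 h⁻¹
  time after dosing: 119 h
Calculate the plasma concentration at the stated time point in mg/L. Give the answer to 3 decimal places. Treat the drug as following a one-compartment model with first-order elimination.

0.145 mg/L

C₀ = Dose / Vd = 659.0 / 348 = 1.894 mg/L
C = C₀ · e^(−k·t) = 1.894 × e^(−0.02160 × 119)
  = 1.894 × 0.07650 = 0.1449 mg/L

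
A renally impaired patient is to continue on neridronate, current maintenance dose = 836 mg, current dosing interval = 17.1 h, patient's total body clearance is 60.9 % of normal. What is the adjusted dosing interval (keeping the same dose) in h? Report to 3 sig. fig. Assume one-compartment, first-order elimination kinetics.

28.1 h

To keep the same average steady-state level, dosing rate must scale with clearance.
CL ratio = 60.9 / 100 = 0.6090
New interval (same dose) = 17.1 / 0.6090 = 28.08 h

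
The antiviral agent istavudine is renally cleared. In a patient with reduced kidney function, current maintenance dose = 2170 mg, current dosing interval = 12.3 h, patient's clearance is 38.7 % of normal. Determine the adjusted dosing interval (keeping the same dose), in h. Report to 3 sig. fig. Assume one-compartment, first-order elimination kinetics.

31.8 h

To keep the same average steady-state level, dosing rate must scale with clearance.
CL ratio = 38.7 / 100 = 0.3870
New interval (same dose) = 12.3 / 0.3870 = 31.78 h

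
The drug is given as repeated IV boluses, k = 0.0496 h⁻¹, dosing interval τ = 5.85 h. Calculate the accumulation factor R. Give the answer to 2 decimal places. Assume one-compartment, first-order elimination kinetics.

e^(−kτ) = e^(−0.04960 × 5.85) = 0.7481
Accumulation ratio R = 1 / (1 − e^(−kτ)) = 1 / (1 − 0.7481) = 3.970

3.97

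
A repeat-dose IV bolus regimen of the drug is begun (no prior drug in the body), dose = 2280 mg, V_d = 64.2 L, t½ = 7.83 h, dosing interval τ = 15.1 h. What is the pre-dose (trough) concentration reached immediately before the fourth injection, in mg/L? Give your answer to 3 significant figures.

12.4 mg/L

C₀ per dose = Dose / Vd = 2280 / 64.2 = 35.51 mg/L
k = ln2 / t½ = 0.693147 / 7.83 = 0.08852 h⁻¹
Fraction remaining after one interval: r = e^(−kτ) = e^(−0.08852 × 15.1) = 0.2627
Before dose 4, 3 doses have been given (aged 1τ, 2τ, 3τ).
C_trough = C₀ × (r + r² + … + r^3) = C₀ × r(1−r^3)/(1−r)
        = 35.51 × 0.2627 × (1 − 0.01813) / (1 − 0.2627) = 12.42 mg/L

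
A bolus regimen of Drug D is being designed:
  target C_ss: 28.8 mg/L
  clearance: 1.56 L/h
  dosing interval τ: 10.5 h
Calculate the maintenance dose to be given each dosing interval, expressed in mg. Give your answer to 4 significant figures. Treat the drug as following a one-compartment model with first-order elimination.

At steady state, Dose/τ = Css × CL.
Dose = Css × CL × τ = 28.8 × 1.560 × 10.5 = 471.7 mg

471.7 mg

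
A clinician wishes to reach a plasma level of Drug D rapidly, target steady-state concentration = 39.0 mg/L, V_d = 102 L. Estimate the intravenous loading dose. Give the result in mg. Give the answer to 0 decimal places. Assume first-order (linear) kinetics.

LD = Css × Vd = 39.0 × 102 = 3978 mg

3978 mg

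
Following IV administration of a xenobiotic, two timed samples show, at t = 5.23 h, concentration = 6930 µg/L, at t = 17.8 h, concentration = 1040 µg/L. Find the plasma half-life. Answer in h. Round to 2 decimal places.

4.59 h

k = ln(C₁/C₂) / (t₂ − t₁) = ln(6930/1040) / (17.8 − 5.23)
  = 1.897 / 12.57 = 0.1509 h⁻¹
t½ = ln2 / k = 0.693147 / 0.1509 = 4.593 h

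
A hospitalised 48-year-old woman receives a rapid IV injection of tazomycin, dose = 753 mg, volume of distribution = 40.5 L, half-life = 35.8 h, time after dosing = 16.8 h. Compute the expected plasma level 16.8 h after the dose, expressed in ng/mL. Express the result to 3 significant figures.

13400 ng/mL

C₀ = Dose / Vd = 753.0 / 40.5 = 18.59 mg/L
k = ln2 / t½ = 0.693147 / 35.8 = 0.01936 h⁻¹
C = C₀ · e^(−k·t) = 18.59 × e^(−0.01936 × 16.8)
  = 18.59 × 0.7223 = 13.43 mg/L
Convert: 13.43 mg/L × 1000 = 13430 ng/mL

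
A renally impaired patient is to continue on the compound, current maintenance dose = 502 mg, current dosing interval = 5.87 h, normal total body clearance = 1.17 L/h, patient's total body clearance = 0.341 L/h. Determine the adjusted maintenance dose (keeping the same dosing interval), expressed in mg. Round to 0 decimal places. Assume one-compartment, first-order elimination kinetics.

To keep the same average steady-state level, dosing rate must scale with clearance.
CL ratio = 0.341 / 1.17 = 0.2915
New dose (same interval) = 502 × 0.2915 = 146.3 mg

146 mg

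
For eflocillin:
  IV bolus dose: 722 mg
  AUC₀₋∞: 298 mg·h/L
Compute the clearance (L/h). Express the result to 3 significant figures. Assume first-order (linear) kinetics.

2.42 L/h

CL = Dose / AUC = 722 / 298 = 2.423 L/h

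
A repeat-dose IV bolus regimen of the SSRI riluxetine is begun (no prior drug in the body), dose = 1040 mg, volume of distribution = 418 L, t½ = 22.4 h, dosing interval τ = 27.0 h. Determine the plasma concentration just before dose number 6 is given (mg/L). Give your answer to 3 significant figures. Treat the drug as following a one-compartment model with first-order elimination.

C₀ per dose = Dose / Vd = 1040 / 418 = 2.488 mg/L
k = ln2 / t½ = 0.693147 / 22.4 = 0.03094 h⁻¹
Fraction remaining after one interval: r = e^(−kτ) = e^(−0.03094 × 27.0) = 0.4337
Before dose 6, 5 doses have been given (aged 1τ, 2τ, 3τ, 4τ, 5τ).
C_trough = C₀ × (r + r² + … + r^5) = C₀ × r(1−r^5)/(1−r)
        = 2.488 × 0.4337 × (1 − 0.01534) / (1 − 0.4337) = 1.876 mg/L

1.88 mg/L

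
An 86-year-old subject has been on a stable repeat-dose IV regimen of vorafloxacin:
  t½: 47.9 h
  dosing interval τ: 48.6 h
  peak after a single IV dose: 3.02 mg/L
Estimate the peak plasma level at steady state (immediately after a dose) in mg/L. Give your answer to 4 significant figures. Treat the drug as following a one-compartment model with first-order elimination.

5.980 mg/L

k = ln2 / t½ = 0.693147 / 47.9 = 0.01447 h⁻¹
e^(−kτ) = e^(−0.01447 × 48.6) = 0.4950
Accumulation ratio R = 1 / (1 − e^(−kτ)) = 1 / (1 − 0.4950) = 1.980
Steady-state peak = C₀ × R = 3.02 × 1.980 = 5.980 mg/L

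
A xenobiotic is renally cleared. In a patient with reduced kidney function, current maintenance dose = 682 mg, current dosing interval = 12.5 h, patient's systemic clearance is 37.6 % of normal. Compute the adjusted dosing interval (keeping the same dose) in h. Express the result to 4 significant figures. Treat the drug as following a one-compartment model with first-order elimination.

33.24 h

To keep the same average steady-state level, dosing rate must scale with clearance.
CL ratio = 37.6 / 100 = 0.3760
New interval (same dose) = 12.5 / 0.3760 = 33.24 h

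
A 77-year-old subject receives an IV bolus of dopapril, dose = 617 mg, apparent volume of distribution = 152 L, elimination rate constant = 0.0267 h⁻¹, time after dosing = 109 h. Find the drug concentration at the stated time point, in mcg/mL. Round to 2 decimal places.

0.22 mcg/mL

C₀ = Dose / Vd = 617.0 / 152 = 4.059 mg/L
C = C₀ · e^(−k·t) = 4.059 × e^(−0.02670 × 109)
  = 4.059 × 0.05446 = 0.2211 mg/L
(0.2211 mg/L = 0.2211 mcg/mL)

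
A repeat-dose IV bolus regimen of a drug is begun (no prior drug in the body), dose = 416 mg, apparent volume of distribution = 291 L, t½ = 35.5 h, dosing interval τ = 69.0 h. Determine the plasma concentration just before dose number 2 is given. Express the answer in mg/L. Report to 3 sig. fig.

0.372 mg/L

C₀ per dose = Dose / Vd = 416 / 291 = 1.430 mg/L
k = ln2 / t½ = 0.693147 / 35.5 = 0.01953 h⁻¹
Fraction remaining after one interval: r = e^(−kτ) = e^(−0.01953 × 69.0) = 0.2599
Before dose 2, 1 dose has been given (aged 1τ).
C_trough = C₀ × r = 1.430 × 0.2599 = 0.3717 mg/L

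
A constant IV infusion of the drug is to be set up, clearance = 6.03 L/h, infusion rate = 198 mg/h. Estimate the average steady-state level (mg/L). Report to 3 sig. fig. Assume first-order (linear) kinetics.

32.8 mg/L

At steady state Css = R₀ / CL = 198 / 6.030 = 32.84 mg/L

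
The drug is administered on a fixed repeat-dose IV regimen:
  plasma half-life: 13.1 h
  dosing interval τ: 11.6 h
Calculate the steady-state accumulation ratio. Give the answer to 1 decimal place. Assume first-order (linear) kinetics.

2.2

k = ln2 / t½ = 0.693147 / 13.1 = 0.05291 h⁻¹
e^(−kτ) = e^(−0.05291 × 11.6) = 0.5413
Accumulation ratio R = 1 / (1 − e^(−kτ)) = 1 / (1 − 0.5413) = 2.180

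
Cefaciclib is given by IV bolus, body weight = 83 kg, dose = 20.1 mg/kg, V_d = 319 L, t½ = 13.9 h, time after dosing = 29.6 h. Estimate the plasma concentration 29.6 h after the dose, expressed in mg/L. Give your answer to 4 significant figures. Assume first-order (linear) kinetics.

Total dose = 20.1 × 83 = 1668 mg
C₀ = Dose / Vd = 1668 / 319 = 5.229 mg/L
k = ln2 / t½ = 0.693147 / 13.9 = 0.04987 h⁻¹
C = C₀ · e^(−k·t) = 5.229 × e^(−0.04987 × 29.6)
  = 5.229 × 0.2285 = 1.195 mg/L

1.195 mg/L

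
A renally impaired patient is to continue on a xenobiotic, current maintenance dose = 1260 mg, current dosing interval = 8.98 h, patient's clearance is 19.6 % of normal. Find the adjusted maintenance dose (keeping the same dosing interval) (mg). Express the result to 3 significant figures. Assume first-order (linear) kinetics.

247 mg

To keep the same average steady-state level, dosing rate must scale with clearance.
CL ratio = 19.6 / 100 = 0.1960
New dose (same interval) = 1260 × 0.1960 = 247.0 mg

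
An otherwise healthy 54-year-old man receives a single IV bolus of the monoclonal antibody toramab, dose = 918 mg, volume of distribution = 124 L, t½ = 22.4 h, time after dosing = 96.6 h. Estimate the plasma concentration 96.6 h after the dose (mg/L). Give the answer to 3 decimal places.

C₀ = Dose / Vd = 918.0 / 124 = 7.403 mg/L
k = ln2 / t½ = 0.693147 / 22.4 = 0.03094 h⁻¹
C = C₀ · e^(−k·t) = 7.403 × e^(−0.03094 × 96.6)
  = 7.403 × 0.05035 = 0.3727 mg/L

0.373 mg/L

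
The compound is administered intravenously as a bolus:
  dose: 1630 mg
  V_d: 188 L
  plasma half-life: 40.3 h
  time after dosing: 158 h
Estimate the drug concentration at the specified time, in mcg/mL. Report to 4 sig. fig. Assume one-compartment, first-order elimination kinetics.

0.5725 mcg/mL

C₀ = Dose / Vd = 1630 / 188 = 8.670 mg/L
k = ln2 / t½ = 0.693147 / 40.3 = 0.01720 h⁻¹
C = C₀ · e^(−k·t) = 8.670 × e^(−0.01720 × 158)
  = 8.670 × 0.06603 = 0.5725 mg/L
(0.5725 mg/L = 0.5725 mcg/mL)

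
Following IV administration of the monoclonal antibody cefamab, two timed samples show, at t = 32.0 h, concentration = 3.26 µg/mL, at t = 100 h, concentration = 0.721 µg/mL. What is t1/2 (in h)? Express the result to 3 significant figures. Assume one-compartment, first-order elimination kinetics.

k = ln(C₁/C₂) / (t₂ − t₁) = ln(3.26/0.721) / (100 − 32.0)
  = 1.509 / 68.00 = 0.02219 h⁻¹
t½ = ln2 / k = 0.693147 / 0.02219 = 31.24 h

31.2 h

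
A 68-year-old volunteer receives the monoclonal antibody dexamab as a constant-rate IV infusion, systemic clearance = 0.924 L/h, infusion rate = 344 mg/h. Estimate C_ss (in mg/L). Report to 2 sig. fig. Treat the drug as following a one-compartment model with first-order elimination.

At steady state Css = R₀ / CL = 344 / 0.9240 = 372.3 mg/L

370 mg/L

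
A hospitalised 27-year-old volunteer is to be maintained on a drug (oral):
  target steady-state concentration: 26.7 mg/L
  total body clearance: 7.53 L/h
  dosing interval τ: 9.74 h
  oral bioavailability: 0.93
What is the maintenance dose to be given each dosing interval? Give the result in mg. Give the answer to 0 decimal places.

At steady state, F × (Dose/τ) = Css × CL.
Dose = Css × CL × τ / F = 26.7 × 7.530 × 9.74 / 0.93 = 2106 mg

2106 mg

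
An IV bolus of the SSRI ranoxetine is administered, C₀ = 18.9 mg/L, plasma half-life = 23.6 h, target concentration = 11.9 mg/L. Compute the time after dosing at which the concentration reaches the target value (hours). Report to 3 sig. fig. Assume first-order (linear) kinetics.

k = ln2 / t½ = 0.693147 / 23.6 = 0.02937 h⁻¹
t = ln(C₀ / C) / k = ln(18.90 / 11.9) / 0.02937
  = ln(1.588) / 0.02937 = 0.4625 / 0.02937 = 15.75 h

15.8 h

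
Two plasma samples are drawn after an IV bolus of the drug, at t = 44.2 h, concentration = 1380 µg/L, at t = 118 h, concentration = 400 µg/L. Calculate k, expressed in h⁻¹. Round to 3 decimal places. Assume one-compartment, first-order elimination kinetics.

0.017 h⁻¹

k = ln(C₁/C₂) / (t₂ − t₁) = ln(1380/400) / (118 − 44.2)
  = 1.238 / 73.80 = 0.01678 h⁻¹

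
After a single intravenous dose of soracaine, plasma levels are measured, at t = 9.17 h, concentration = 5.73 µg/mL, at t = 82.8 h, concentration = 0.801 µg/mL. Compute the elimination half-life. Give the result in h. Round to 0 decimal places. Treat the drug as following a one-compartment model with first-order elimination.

26 h

k = ln(C₁/C₂) / (t₂ − t₁) = ln(5.73/0.801) / (82.8 − 9.17)
  = 1.968 / 73.63 = 0.02673 h⁻¹
t½ = ln2 / k = 0.693147 / 0.02673 = 25.93 h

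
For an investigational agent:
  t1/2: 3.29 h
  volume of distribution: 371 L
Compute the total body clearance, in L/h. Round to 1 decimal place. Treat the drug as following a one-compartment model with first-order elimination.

k = ln2 / t½ = 0.693147 / 3.29 = 0.2107 h⁻¹
CL = k × Vd = 0.2107 × 371 = 78.17 L/h

78.2 L/h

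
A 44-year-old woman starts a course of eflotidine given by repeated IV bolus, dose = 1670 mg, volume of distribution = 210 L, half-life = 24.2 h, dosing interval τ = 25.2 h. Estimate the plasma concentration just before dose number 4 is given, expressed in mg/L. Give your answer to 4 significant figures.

6.654 mg/L

C₀ per dose = Dose / Vd = 1670 / 210 = 7.952 mg/L
k = ln2 / t½ = 0.693147 / 24.2 = 0.02864 h⁻¹
Fraction remaining after one interval: r = e^(−kτ) = e^(−0.02864 × 25.2) = 0.4859
Before dose 4, 3 doses have been given (aged 1τ, 2τ, 3τ).
C_trough = C₀ × (r + r² + … + r^3) = C₀ × r(1−r^3)/(1−r)
        = 7.952 × 0.4859 × (1 − 0.1147) / (1 − 0.4859) = 6.654 mg/L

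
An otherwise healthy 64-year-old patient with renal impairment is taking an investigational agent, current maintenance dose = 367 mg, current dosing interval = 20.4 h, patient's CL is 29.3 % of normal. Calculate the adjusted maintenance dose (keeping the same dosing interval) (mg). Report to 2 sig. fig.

To keep the same average steady-state level, dosing rate must scale with clearance.
CL ratio = 29.3 / 100 = 0.2930
New dose (same interval) = 367 × 0.2930 = 107.5 mg

110 mg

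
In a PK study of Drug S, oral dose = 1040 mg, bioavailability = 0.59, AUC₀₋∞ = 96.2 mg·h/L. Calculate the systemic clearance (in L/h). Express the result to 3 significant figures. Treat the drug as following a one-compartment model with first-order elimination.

6.38 L/h

CL = F·Dose / AUC = 0.59 × 1040 / 96.2 = 6.378 L/h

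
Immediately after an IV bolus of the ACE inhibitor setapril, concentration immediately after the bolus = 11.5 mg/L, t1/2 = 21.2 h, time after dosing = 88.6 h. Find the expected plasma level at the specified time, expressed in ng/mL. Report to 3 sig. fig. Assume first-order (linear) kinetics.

635 ng/mL

k = ln2 / t½ = 0.693147 / 21.2 = 0.03270 h⁻¹
C = C₀ · e^(−k·t) = 11.50 × e^(−0.03270 × 88.6)
  = 11.50 × 0.05518 = 0.6346 mg/L
Convert: 0.6346 mg/L × 1000 = 634.6 ng/mL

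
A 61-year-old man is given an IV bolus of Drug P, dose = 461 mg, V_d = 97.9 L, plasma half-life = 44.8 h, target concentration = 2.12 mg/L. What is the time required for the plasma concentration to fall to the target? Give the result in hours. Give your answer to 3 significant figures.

C₀ = Dose / Vd = 461.0 / 97.9 = 4.709 mg/L
k = ln2 / t½ = 0.693147 / 44.8 = 0.01547 h⁻¹
t = ln(C₀ / C) / k = ln(4.709 / 2.12) / 0.01547
  = ln(2.221) / 0.01547 = 0.7980 / 0.01547 = 51.58 h

51.6 h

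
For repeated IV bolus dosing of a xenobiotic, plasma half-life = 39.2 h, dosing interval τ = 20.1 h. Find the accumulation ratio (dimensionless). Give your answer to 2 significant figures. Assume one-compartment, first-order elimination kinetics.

3.3

k = ln2 / t½ = 0.693147 / 39.2 = 0.01768 h⁻¹
e^(−kτ) = e^(−0.01768 × 20.1) = 0.7009
Accumulation ratio R = 1 / (1 − e^(−kτ)) = 1 / (1 − 0.7009) = 3.343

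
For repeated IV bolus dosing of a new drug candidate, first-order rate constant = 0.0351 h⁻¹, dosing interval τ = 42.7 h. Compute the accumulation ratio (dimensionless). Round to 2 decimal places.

e^(−kτ) = e^(−0.03510 × 42.7) = 0.2234
Accumulation ratio R = 1 / (1 − e^(−kτ)) = 1 / (1 − 0.2234) = 1.288

1.29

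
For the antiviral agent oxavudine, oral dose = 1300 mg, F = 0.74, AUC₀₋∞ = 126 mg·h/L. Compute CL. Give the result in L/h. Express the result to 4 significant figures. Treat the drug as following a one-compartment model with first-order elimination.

7.635 L/h

CL = F·Dose / AUC = 0.74 × 1300 / 126 = 7.635 L/h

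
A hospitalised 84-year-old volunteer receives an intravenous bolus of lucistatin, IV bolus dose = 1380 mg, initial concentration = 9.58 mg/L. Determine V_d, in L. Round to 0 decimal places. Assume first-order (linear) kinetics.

144 L

Vd = Dose / C₀ = 1380 / 9.58 = 144.1 L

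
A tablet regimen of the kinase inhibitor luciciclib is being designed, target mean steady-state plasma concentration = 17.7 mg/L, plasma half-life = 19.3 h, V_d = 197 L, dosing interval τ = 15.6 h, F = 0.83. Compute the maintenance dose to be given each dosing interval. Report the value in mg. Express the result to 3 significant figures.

k = ln2 / t½ = 0.693147 / 19.3 = 0.03591 h⁻¹
CL = k × Vd = 0.03591 × 197 = 7.074 L/h
At steady state, F × (Dose/τ) = Css × CL.
Dose = Css × CL × τ / F = 17.7 × 7.074 × 15.6 / 0.83 = 2353 mg

2350 mg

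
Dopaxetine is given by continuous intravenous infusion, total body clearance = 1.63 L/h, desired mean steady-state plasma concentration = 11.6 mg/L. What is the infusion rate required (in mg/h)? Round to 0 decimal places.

19 mg/h

At steady state, infusion rate R₀ = Css × CL = 11.6 × 1.630 = 18.91 mg/h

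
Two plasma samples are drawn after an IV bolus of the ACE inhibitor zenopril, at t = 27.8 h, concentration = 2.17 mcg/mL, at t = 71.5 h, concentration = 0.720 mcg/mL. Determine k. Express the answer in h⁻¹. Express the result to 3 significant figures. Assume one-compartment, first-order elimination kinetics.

0.0252 h⁻¹

k = ln(C₁/C₂) / (t₂ − t₁) = ln(2.17/0.720) / (71.5 − 27.8)
  = 1.103 / 43.70 = 0.02524 h⁻¹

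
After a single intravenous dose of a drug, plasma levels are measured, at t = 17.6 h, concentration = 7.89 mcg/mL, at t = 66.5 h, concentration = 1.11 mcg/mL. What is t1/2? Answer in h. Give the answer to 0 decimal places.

k = ln(C₁/C₂) / (t₂ − t₁) = ln(7.89/1.11) / (66.5 − 17.6)
  = 1.961 / 48.90 = 0.04010 h⁻¹
t½ = ln2 / k = 0.693147 / 0.04010 = 17.29 h

17 h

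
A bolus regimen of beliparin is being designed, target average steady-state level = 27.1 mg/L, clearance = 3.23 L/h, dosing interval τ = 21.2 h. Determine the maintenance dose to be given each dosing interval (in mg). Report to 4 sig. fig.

1856 mg

At steady state, Dose/τ = Css × CL.
Dose = Css × CL × τ = 27.1 × 3.230 × 21.2 = 1856 mg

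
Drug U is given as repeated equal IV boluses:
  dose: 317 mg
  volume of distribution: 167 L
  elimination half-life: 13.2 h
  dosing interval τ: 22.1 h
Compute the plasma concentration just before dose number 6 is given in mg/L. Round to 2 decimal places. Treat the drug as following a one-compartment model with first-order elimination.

0.86 mg/L

C₀ per dose = Dose / Vd = 317 / 167 = 1.898 mg/L
k = ln2 / t½ = 0.693147 / 13.2 = 0.05251 h⁻¹
Fraction remaining after one interval: r = e^(−kτ) = e^(−0.05251 × 22.1) = 0.3133
Before dose 6, 5 doses have been given (aged 1τ, 2τ, 3τ, 4τ, 5τ).
C_trough = C₀ × (r + r² + … + r^5) = C₀ × r(1−r^5)/(1−r)
        = 1.898 × 0.3133 × (1 − 0.003019) / (1 − 0.3133) = 0.8633 mg/L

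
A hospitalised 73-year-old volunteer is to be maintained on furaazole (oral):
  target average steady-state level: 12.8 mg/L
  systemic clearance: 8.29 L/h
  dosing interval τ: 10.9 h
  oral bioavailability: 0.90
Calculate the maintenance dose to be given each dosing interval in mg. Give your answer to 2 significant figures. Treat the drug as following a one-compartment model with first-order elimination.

1300 mg

At steady state, F × (Dose/τ) = Css × CL.
Dose = Css × CL × τ / F = 12.8 × 8.290 × 10.9 / 0.90 = 1285 mg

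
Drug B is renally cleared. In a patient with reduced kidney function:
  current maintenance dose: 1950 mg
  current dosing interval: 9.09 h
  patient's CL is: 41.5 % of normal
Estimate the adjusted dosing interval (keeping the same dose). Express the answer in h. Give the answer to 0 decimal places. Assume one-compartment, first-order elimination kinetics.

To keep the same average steady-state level, dosing rate must scale with clearance.
CL ratio = 41.5 / 100 = 0.4150
New interval (same dose) = 9.09 / 0.4150 = 21.90 h

22 h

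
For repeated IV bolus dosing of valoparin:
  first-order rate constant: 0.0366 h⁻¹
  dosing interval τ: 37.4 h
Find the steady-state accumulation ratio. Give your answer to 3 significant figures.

e^(−kτ) = e^(−0.03660 × 37.4) = 0.2544
Accumulation ratio R = 1 / (1 − e^(−kτ)) = 1 / (1 − 0.2544) = 1.341

1.34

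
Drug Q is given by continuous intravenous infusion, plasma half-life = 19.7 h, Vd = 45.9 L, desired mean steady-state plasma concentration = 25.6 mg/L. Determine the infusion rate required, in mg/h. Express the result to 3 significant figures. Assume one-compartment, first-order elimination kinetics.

k = ln2 / t½ = 0.693147 / 19.7 = 0.03519 h⁻¹
CL = k × Vd = 0.03519 × 45.9 = 1.615 L/h
At steady state, infusion rate R₀ = Css × CL = 25.6 × 1.615 = 41.34 mg/h

41.3 mg/h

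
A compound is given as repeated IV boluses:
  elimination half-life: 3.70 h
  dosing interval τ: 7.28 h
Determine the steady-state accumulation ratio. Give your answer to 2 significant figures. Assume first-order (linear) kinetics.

1.3

k = ln2 / t½ = 0.693147 / 3.70 = 0.1873 h⁻¹
e^(−kτ) = e^(−0.1873 × 7.28) = 0.2558
Accumulation ratio R = 1 / (1 − e^(−kτ)) = 1 / (1 − 0.2558) = 1.344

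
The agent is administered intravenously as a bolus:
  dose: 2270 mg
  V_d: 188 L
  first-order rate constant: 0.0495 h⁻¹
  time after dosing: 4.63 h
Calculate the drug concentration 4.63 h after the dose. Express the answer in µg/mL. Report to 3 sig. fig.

C₀ = Dose / Vd = 2270 / 188 = 12.07 mg/L
C = C₀ · e^(−k·t) = 12.07 × e^(−0.04950 × 4.63)
  = 12.07 × 0.7952 = 9.598 mg/L
(9.598 mg/L = 9.598 µg/mL)

9.60 µg/mL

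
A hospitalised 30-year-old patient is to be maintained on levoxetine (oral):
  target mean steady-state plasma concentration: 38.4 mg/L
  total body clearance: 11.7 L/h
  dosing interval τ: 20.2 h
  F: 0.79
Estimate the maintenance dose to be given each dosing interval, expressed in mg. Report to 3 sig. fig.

At steady state, F × (Dose/τ) = Css × CL.
Dose = Css × CL × τ / F = 38.4 × 11.70 × 20.2 / 0.79 = 11490 mg

11500 mg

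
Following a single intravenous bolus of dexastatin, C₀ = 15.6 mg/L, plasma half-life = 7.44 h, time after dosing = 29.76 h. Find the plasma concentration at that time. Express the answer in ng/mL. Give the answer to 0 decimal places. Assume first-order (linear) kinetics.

975 ng/mL

k = ln2 / t½ = 0.693147 / 7.44 = 0.09316 h⁻¹
t / t½ = 29.76 / 7.44 = 4 half-lives
C = C₀ × (1/2)^4 = 15.60 × 0.06250 = 0.9750 mg/L
Convert: 0.9750 mg/L × 1000 = 975.0 ng/mL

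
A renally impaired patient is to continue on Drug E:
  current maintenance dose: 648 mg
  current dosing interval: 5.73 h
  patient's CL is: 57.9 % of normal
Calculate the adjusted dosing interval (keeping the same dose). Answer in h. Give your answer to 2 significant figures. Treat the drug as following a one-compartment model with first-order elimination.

To keep the same average steady-state level, dosing rate must scale with clearance.
CL ratio = 57.9 / 100 = 0.5790
New interval (same dose) = 5.73 / 0.5790 = 9.896 h

9.9 h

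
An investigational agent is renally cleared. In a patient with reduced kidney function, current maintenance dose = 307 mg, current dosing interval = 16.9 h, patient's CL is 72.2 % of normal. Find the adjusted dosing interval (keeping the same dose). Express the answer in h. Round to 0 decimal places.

To keep the same average steady-state level, dosing rate must scale with clearance.
CL ratio = 72.2 / 100 = 0.7220
New interval (same dose) = 16.9 / 0.7220 = 23.41 h

23 h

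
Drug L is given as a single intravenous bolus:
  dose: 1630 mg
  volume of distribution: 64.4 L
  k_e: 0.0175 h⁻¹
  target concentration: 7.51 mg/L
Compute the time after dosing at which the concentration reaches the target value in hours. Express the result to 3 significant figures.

C₀ = Dose / Vd = 1630 / 64.4 = 25.31 mg/L
t = ln(C₀ / C) / k = ln(25.31 / 7.51) / 0.01750
  = ln(3.370) / 0.01750 = 1.215 / 0.01750 = 69.43 h

69.4 h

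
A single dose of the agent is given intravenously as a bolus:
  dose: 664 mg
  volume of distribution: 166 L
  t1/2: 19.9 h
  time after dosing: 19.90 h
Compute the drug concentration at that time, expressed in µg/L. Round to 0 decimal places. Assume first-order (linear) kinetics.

2000 µg/L

C₀ = Dose / Vd = 664.0 / 166 = 4.000 mg/L
k = ln2 / t½ = 0.693147 / 19.9 = 0.03483 h⁻¹
t / t½ = 19.90 / 19.9 = 1 half-lives
C = C₀ × (1/2)^1 = 4.000 × 0.5000 = 2.000 mg/L
Convert: 2.000 mg/L × 1000 = 2000 µg/L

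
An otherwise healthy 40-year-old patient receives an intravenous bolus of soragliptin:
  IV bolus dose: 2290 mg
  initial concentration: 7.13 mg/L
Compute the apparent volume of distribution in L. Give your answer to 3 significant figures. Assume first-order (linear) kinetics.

Vd = Dose / C₀ = 2290 / 7.13 = 321.2 L

321 L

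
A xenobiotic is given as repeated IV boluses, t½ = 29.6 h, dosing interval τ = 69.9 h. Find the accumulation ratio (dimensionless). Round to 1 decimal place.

1.2

k = ln2 / t½ = 0.693147 / 29.6 = 0.02342 h⁻¹
e^(−kτ) = e^(−0.02342 × 69.9) = 0.1946
Accumulation ratio R = 1 / (1 − e^(−kτ)) = 1 / (1 − 0.1946) = 1.242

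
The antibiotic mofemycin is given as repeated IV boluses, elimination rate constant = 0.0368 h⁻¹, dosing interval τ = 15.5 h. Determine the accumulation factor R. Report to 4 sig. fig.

2.300

e^(−kτ) = e^(−0.03680 × 15.5) = 0.5653
Accumulation ratio R = 1 / (1 − e^(−kτ)) = 1 / (1 − 0.5653) = 2.300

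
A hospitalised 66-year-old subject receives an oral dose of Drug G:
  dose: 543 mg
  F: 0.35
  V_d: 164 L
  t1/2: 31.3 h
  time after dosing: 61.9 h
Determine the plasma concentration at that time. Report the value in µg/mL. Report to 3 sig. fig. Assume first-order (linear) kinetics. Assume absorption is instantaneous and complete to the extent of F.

0.294 µg/mL

Amount reaching circulation = F × Dose = 0.35 × 543.0 = 190.1 mg
C₀ = F·Dose / Vd = 190.1 / 164 = 1.159 mg/L
k = ln2 / t½ = 0.693147 / 31.3 = 0.02215 h⁻¹
C = C₀ · e^(−k·t) = 1.159 × e^(−0.02215 × 61.9)
  = 1.159 × 0.2538 = 0.2942 mg/L
(0.2942 mg/L = 0.2942 µg/mL)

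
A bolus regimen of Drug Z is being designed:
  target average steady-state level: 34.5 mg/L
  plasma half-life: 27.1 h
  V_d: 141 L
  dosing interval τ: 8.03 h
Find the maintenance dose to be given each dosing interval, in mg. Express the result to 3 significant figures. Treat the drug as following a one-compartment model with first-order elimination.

999 mg

k = ln2 / t½ = 0.693147 / 27.1 = 0.02558 h⁻¹
CL = k × Vd = 0.02558 × 141 = 3.607 L/h
At steady state, Dose/τ = Css × CL.
Dose = Css × CL × τ = 34.5 × 3.607 × 8.03 = 999.3 mg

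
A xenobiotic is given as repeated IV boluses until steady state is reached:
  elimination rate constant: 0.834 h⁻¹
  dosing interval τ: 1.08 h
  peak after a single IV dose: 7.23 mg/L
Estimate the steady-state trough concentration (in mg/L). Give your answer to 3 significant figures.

e^(−kτ) = e^(−0.8340 × 1.08) = 0.4063
Accumulation ratio R = 1 / (1 − e^(−kτ)) = 1 / (1 − 0.4063) = 1.684
Steady-state trough = C₀ × R × e^(−kτ) = 7.23 × 1.684 × 0.4063 = 4.947 mg/L

4.95 mg/L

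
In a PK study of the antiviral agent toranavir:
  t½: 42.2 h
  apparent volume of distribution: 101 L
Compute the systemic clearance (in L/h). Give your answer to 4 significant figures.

1.659 L/h

k = ln2 / t½ = 0.693147 / 42.2 = 0.01643 h⁻¹
CL = k × Vd = 0.01643 × 101 = 1.659 L/h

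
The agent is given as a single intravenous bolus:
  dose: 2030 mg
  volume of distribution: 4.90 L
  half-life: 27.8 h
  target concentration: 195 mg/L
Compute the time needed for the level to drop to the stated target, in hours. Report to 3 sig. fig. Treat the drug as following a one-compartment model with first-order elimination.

30.2 h

C₀ = Dose / Vd = 2030 / 4.90 = 414.3 mg/L
k = ln2 / t½ = 0.693147 / 27.8 = 0.02493 h⁻¹
t = ln(C₀ / C) / k = ln(414.3 / 195) / 0.02493
  = ln(2.125) / 0.02493 = 0.7538 / 0.02493 = 30.24 h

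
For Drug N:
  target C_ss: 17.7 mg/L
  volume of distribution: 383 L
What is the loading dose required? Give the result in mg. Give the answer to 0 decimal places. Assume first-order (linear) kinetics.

6779 mg

LD = Css × Vd = 17.7 × 383 = 6779 mg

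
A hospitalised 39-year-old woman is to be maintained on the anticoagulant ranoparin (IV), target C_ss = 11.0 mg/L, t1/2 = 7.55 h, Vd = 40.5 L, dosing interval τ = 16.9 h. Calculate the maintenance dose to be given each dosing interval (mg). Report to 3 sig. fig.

691 mg

k = ln2 / t½ = 0.693147 / 7.55 = 0.09181 h⁻¹
CL = k × Vd = 0.09181 × 40.5 = 3.718 L/h
At steady state, Dose/τ = Css × CL.
Dose = Css × CL × τ = 11.0 × 3.718 × 16.9 = 691.2 mg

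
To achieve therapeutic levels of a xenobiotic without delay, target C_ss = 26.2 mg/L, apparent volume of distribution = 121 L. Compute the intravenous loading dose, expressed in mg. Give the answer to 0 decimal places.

LD = Css × Vd = 26.2 × 121 = 3170 mg

3170 mg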